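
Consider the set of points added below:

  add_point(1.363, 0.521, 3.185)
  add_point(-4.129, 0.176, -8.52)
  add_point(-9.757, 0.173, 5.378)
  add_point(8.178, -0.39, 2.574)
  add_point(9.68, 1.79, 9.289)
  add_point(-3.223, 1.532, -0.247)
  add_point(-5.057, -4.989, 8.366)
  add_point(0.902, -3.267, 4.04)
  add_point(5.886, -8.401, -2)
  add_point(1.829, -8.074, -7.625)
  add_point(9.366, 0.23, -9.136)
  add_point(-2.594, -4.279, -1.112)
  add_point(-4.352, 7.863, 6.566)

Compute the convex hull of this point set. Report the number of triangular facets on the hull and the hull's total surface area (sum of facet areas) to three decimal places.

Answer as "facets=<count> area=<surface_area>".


facets=12 area=946.327

8 of the 13 inputs are extreme points: [1, 2, 4, 6, 8, 9, 10, 12].

Triangle areas on the boundary:
  f1: (p10, p8, p4) → 91.3303
  f2: (p12, p10, p4) → 141.8245
  f3: (p6, p8, p4) → 107.8444
  f4: (p6, p12, p2) → 35.5691
  f5: (p6, p12, p4) → 94.0778
  f6: (p9, p10, p8) → 38.0715
  f7: (p9, p6, p2) → 67.1348
  f8: (p9, p6, p8) → 53.2686
  f9: (p1, p12, p2) → 70.6875
  f10: (p1, p12, p10) → 114.2209
  f11: (p1, p9, p2) → 75.8610
  f12: (p1, p9, p10) → 56.4364
Σ area = 946.327

Check V−E+F: 8 − 18 + 12 = 2.


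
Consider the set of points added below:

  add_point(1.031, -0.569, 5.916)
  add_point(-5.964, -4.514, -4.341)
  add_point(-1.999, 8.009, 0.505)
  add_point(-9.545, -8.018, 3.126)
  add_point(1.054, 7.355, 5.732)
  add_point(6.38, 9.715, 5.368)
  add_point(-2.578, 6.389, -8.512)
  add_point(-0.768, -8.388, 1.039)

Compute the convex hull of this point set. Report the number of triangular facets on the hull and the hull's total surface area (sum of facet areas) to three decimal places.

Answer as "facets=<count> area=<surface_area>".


facets=12 area=585.686

Extreme-point indices: [0, 1, 2, 3, 4, 5, 6, 7] — 8 of 8 on the boundary.

Triangle areas on the boundary:
  f1: (p6, p7, p5) → 140.4572
  f2: (p2, p6, p3) → 82.1237
  f3: (p2, p6, p5) → 37.0996
  f4: (p0, p7, p3) → 42.3674
  f5: (p0, p7, p5) → 32.5600
  f6: (p1, p7, p3) → 33.5488
  f7: (p1, p6, p3) → 36.4269
  f8: (p1, p6, p7) → 45.4564
  f9: (p4, p2, p3) → 54.5119
  f10: (p4, p2, p5) → 16.5734
  f11: (p4, p0, p3) → 43.4446
  f12: (p4, p0, p5) → 21.1156
Σ area = 585.686

Euler characteristic 8−18+12 = 2 ✓


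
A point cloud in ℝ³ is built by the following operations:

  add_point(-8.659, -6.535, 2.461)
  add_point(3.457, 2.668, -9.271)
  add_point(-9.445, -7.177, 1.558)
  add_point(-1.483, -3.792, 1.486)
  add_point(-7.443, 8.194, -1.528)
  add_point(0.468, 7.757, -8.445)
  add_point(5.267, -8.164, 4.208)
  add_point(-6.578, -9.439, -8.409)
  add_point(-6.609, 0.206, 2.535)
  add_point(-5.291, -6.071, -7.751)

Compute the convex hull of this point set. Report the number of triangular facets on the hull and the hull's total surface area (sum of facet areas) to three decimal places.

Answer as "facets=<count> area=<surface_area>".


facets=12 area=712.746

8 of the 10 inputs are extreme points: [0, 1, 2, 4, 5, 6, 7, 8].

Facet areas (half cross-product norm):
  f1: (p7, p6, p2) → 79.0021
  f2: (p7, p4, p2) → 83.8805
  f3: (p1, p7, p6) → 121.9126
  f4: (p8, p4, p6) → 50.8564
  f5: (p5, p7, p4) → 94.6740
  f6: (p5, p1, p7) → 44.3092
  f7: (p5, p4, p6) → 107.7993
  f8: (p5, p1, p6) → 45.5392
  f9: (p0, p6, p2) → 7.6921
  f10: (p0, p8, p6) → 48.9866
  f11: (p0, p4, p2) → 9.8242
  f12: (p0, p8, p4) → 18.2695
Σ area = 712.746

Check V−E+F: 8 − 18 + 12 = 2.


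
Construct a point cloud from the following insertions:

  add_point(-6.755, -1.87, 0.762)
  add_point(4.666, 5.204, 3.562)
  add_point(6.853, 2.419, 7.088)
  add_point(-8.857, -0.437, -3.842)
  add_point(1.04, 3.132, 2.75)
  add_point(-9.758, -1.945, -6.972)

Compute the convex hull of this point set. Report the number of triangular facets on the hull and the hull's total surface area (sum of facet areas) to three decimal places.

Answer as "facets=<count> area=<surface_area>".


facets=8 area=181.247

Extreme-point indices: [0, 1, 2, 3, 4, 5] — 6 of 6 on the boundary.

Per-facet area ½‖(b−a)×(c−a)‖:
  f1: (p1, p2, p5) → 41.4228
  f2: (p0, p2, p5) → 46.4981
  f3: (p3, p1, p5) → 19.6716
  f4: (p3, p0, p5) → 6.2532
  f5: (p4, p3, p1) → 10.3049
  f6: (p4, p3, p0) → 23.1591
  f7: (p4, p1, p2) → 10.3293
  f8: (p4, p0, p2) → 23.6079
Σ area = 181.247

Check V−E+F: 6 − 12 + 8 = 2.


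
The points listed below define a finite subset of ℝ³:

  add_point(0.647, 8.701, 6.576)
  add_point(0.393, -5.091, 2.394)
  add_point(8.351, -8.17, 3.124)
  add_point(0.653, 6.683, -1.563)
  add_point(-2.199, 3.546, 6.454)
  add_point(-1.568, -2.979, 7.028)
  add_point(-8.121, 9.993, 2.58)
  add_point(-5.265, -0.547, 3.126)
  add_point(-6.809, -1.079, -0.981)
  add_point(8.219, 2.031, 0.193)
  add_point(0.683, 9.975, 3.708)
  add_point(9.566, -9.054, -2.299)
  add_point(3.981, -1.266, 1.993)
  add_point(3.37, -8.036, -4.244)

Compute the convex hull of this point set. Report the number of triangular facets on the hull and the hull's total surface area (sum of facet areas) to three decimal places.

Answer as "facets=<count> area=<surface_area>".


Points on the hull: [0, 1, 2, 3, 4, 5, 6, 7, 8, 9, 10, 11, 13] (13 of 14).

Triangle areas on the boundary:
  f1: (p3, p13, p11) → 48.1745
  f2: (p3, p8, p6) → 51.0887
  f3: (p3, p8, p13) → 67.7184
  f4: (p4, p5, p6) → 20.3825
  f5: (p4, p0, p6) → 27.0457
  f6: (p4, p0, p5) → 11.0992
  f7: (p2, p0, p5) → 68.0709
  f8: (p2, p13, p11) → 18.4649
  f9: (p7, p5, p6) → 25.9450
  f10: (p7, p8, p6) → 24.1567
  f11: (p7, p8, p5) → 8.0958
  f12: (p1, p8, p5) → 24.0563
  f13: (p1, p8, p13) → 34.5341
  f14: (p1, p2, p5) → 21.4097
  f15: (p1, p2, p13) → 30.5724
  f16: (p10, p0, p6) → 13.8505
  f17: (p10, p3, p6) → 27.4085
  f18: (p9, p2, p0) → 58.1582
  f19: (p9, p10, p0) → 18.0459
  f20: (p9, p2, p11) → 29.6762
  f21: (p9, p3, p11) → 43.1193
  f22: (p9, p10, p3) → 27.9811
Σ area = 699.055

Check V−E+F: 13 − 33 + 22 = 2.

facets=22 area=699.055


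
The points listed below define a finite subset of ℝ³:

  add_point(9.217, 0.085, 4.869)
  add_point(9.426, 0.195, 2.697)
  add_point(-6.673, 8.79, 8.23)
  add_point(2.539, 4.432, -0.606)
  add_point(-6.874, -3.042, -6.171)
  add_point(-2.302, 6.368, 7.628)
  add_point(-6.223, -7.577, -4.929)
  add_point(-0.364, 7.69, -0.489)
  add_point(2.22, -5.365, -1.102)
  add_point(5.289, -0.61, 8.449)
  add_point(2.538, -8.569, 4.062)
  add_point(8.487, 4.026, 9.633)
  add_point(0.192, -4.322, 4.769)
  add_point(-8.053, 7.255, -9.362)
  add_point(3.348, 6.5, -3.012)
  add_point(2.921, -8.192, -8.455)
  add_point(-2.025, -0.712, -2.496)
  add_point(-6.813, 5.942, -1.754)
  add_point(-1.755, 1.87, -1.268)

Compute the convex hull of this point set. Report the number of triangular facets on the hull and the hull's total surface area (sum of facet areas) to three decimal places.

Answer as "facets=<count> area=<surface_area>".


facets=20 area=1044.157

Points on the hull: [0, 1, 2, 4, 6, 7, 9, 10, 11, 13, 14, 15] (12 of 19).

Triangle areas on the boundary:
  f1: (p15, p10, p1) → 69.3998
  f2: (p14, p15, p13) → 101.4578
  f3: (p14, p15, p1) → 76.4384
  f4: (p9, p2, p10) → 69.2731
  f5: (p6, p15, p13) → 76.3631
  f6: (p6, p15, p10) → 56.7622
  f7: (p6, p2, p10) → 122.8214
  f8: (p7, p2, p13) → 61.8366
  f9: (p7, p14, p13) → 27.1314
  f10: (p11, p14, p1) → 41.4221
  f11: (p11, p9, p2) → 43.7090
  f12: (p11, p7, p2) → 74.0352
  f13: (p11, p7, p14) → 31.8243
  f14: (p11, p9, p10) → 9.9555
  f15: (p4, p2, p13) → 93.7224
  f16: (p4, p6, p13) → 1.1232
  f17: (p4, p6, p2) → 40.4910
  f18: (p0, p10, p1) → 11.9705
  f19: (p0, p11, p1) → 4.5739
  f20: (p0, p11, p10) → 29.8462
Σ area = 1044.157

Euler characteristic 12−30+20 = 2 ✓


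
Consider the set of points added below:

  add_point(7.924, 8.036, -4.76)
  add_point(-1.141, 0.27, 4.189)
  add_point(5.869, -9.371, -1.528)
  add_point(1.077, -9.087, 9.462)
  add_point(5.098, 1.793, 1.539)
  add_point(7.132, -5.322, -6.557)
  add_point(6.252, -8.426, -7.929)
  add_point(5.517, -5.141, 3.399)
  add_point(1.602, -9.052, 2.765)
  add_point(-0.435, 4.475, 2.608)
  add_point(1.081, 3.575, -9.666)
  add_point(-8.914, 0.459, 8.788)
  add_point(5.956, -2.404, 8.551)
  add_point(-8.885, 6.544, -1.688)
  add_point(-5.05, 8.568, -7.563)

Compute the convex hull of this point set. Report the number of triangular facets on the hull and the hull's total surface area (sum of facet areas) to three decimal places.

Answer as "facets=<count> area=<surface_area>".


facets=20 area=1025.185

Extreme-point indices: [0, 2, 3, 5, 6, 8, 9, 10, 11, 12, 13, 14] — 12 of 15 on the boundary.

Triangle areas on the boundary:
  f1: (p13, p14, p0) → 45.7478
  f2: (p5, p12, p0) → 98.9474
  f3: (p5, p12, p2) → 38.7217
  f4: (p9, p12, p11) → 62.2137
  f5: (p9, p12, p0) → 64.5696
  f6: (p9, p13, p11) → 51.3035
  f7: (p9, p13, p0) → 54.5039
  f8: (p3, p12, p11) → 57.0485
  f9: (p3, p12, p2) → 47.3675
  f10: (p6, p13, p14) → 74.3189
  f11: (p6, p5, p2) → 11.0229
  f12: (p6, p5, p0) → 7.8933
  f13: (p10, p14, p0) → 38.6988
  f14: (p10, p6, p0) → 62.6216
  f15: (p10, p6, p14) → 31.2017
  f16: (p8, p3, p2) → 13.2117
  f17: (p8, p6, p2) → 13.3543
  f18: (p8, p3, p11) → 46.4680
  f19: (p8, p13, p11) → 93.2769
  f20: (p8, p6, p13) → 112.6939
Σ area = 1025.185

Euler characteristic 12−30+20 = 2 ✓


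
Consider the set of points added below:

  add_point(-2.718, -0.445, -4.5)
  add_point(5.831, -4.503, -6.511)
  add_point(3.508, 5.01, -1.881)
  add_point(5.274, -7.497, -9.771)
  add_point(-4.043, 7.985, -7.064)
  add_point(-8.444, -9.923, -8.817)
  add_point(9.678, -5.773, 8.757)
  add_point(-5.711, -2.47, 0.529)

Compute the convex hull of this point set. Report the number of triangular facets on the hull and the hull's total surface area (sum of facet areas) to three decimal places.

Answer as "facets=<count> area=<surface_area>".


Extreme-point indices: [1, 2, 3, 4, 5, 6, 7] — 7 of 8 on the boundary.

Area of each hull facet:
  f1: (p3, p6, p5) → 131.4281
  f2: (p3, p4, p5) → 118.8183
  f3: (p7, p6, p5) → 98.1447
  f4: (p7, p4, p5) → 79.6722
  f5: (p2, p3, p4) → 71.5444
  f6: (p2, p7, p6) → 95.9360
  f7: (p2, p7, p4) → 55.6606
  f8: (p1, p3, p6) → 25.7441
  f9: (p1, p2, p6) → 81.8679
  f10: (p1, p2, p3) → 11.6977
Σ area = 770.514

Euler: V−E+F = 7−15+10 = 2.

facets=10 area=770.514


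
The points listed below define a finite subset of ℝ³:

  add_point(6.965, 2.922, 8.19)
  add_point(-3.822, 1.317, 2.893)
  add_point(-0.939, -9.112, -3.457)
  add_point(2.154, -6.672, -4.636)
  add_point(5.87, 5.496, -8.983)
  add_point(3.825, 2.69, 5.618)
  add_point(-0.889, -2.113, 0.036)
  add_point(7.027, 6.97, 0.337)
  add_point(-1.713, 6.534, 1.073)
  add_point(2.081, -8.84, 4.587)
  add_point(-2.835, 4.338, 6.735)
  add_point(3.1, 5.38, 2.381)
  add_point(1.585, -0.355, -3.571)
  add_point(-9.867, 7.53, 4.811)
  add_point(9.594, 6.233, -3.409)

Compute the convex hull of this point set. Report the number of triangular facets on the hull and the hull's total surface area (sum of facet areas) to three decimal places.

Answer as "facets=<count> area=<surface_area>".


facets=14 area=783.647

9 of the 15 inputs are extreme points: [0, 2, 3, 4, 7, 9, 10, 13, 14].

Area of each hull facet:
  f1: (p4, p2, p13) → 161.7984
  f2: (p7, p0, p13) → 75.3584
  f3: (p7, p0, p14) → 15.3701
  f4: (p7, p4, p13) → 82.3145
  f5: (p7, p4, p14) → 14.3340
  f6: (p9, p2, p13) → 85.8300
  f7: (p9, p0, p14) → 81.5467
  f8: (p3, p4, p14) → 45.3302
  f9: (p3, p4, p2) → 15.1022
  f10: (p3, p9, p14) → 70.2821
  f11: (p3, p9, p2) → 17.6735
  f12: (p10, p0, p13) → 11.5410
  f13: (p10, p9, p13) → 43.4919
  f14: (p10, p9, p0) → 63.6744
Σ area = 783.647

Check V−E+F: 9 − 21 + 14 = 2.


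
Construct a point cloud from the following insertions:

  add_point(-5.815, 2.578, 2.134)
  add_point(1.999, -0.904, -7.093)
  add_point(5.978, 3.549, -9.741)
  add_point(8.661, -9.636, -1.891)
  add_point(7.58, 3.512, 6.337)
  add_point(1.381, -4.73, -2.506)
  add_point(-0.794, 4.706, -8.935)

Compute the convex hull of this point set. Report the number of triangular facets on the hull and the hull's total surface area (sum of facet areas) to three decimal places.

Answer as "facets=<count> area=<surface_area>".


facets=10 area=537.383

Hull vertices (7/7): indices [0, 1, 2, 3, 4, 5, 6].

Triangle areas on the boundary:
  f1: (p4, p3, p0) → 108.1744
  f2: (p2, p4, p3) → 107.4616
  f3: (p6, p4, p0) → 86.0610
  f4: (p6, p2, p4) → 55.8737
  f5: (p5, p3, p0) → 25.1146
  f6: (p5, p6, p0) → 59.4119
  f7: (p1, p2, p3) → 37.4788
  f8: (p1, p6, p2) → 19.1658
  f9: (p1, p5, p3) → 25.0030
  f10: (p1, p5, p6) → 13.6387
Σ area = 537.383

Check V−E+F: 7 − 15 + 10 = 2.


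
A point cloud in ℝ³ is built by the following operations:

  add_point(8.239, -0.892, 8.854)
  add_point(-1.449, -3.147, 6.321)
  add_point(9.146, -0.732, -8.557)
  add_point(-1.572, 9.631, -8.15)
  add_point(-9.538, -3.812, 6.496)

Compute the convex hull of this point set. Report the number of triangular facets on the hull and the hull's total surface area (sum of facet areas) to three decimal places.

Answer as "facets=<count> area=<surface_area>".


facets=6 area=628.097

Points on the hull: [0, 1, 2, 3, 4] (5 of 5).

Per-facet area ½‖(b−a)×(c−a)‖:
  f1: (p3, p2, p4) → 157.8953
  f2: (p0, p3, p4) → 180.2780
  f3: (p0, p3, p2) → 129.7961
  f4: (p1, p2, p4) → 59.7631
  f5: (p1, p0, p4) → 12.6064
  f6: (p1, p0, p2) → 87.7585
Σ area = 628.097

Check V−E+F: 5 − 9 + 6 = 2.


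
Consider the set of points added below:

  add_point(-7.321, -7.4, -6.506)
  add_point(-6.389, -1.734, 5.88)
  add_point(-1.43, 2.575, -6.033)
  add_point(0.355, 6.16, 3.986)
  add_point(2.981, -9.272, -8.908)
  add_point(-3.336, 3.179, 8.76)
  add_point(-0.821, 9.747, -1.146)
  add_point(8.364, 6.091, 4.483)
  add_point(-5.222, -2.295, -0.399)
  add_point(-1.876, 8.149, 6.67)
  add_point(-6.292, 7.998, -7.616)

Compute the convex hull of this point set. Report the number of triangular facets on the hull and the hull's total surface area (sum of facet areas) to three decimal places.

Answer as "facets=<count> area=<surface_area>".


8 of the 11 inputs are extreme points: [0, 1, 4, 5, 6, 7, 9, 10].

Triangle areas on the boundary:
  f1: (p9, p6, p7) → 41.1359
  f2: (p9, p5, p7) → 29.4391
  f3: (p10, p6, p7) → 28.4725
  f4: (p10, p4, p7) → 171.2570
  f5: (p10, p4, p0) → 82.7416
  f6: (p10, p9, p6) → 27.7620
  f7: (p1, p5, p7) → 36.7811
  f8: (p1, p4, p7) → 151.6952
  f9: (p1, p4, p0) → 71.7005
  f10: (p1, p10, p0) → 98.8370
  f11: (p1, p9, p5) → 13.9671
  f12: (p1, p10, p9) → 79.7893
Σ area = 833.578

Euler: V−E+F = 8−18+12 = 2.

facets=12 area=833.578


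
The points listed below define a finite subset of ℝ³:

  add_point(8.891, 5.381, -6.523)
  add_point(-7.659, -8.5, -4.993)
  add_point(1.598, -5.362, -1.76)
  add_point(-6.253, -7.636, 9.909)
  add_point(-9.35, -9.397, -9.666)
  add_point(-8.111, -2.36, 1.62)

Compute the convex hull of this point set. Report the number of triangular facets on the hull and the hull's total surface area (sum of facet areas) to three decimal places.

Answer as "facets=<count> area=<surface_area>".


facets=6 area=548.890

Hull vertices (5/6): indices [0, 2, 3, 4, 5].

Triangle areas on the boundary:
  f1: (p5, p0, p4) → 135.8615
  f2: (p5, p3, p4) → 59.9865
  f3: (p5, p3, p0) → 94.3899
  f4: (p2, p0, p4) → 87.5809
  f5: (p2, p3, p4) → 100.3888
  f6: (p2, p3, p0) → 70.6827
Σ area = 548.890

Euler characteristic 5−9+6 = 2 ✓


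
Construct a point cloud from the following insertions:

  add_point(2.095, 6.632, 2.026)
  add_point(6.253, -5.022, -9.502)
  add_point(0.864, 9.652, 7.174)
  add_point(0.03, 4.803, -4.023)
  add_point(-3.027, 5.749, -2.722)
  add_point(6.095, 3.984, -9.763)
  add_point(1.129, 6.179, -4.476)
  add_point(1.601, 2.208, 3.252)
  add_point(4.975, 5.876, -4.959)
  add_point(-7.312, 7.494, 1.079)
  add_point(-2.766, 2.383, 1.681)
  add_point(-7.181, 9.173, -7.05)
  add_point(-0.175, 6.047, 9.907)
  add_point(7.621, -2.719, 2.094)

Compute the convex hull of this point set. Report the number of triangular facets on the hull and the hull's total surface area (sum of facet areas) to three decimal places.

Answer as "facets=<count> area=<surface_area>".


9 of the 14 inputs are extreme points: [1, 2, 5, 8, 9, 10, 11, 12, 13].

Area of each hull facet:
  f1: (p1, p5, p13) → 52.9040
  f2: (p12, p2, p9) → 24.1907
  f3: (p12, p2, p13) → 32.6939
  f4: (p11, p1, p9) → 81.7526
  f5: (p11, p1, p5) → 60.7870
  f6: (p11, p2, p9) → 37.0011
  f7: (p10, p12, p9) → 32.1563
  f8: (p10, p12, p13) → 53.9419
  f9: (p10, p1, p9) → 42.1808
  f10: (p10, p1, p13) → 68.8121
  f11: (p8, p11, p2) → 83.2212
  f12: (p8, p11, p5) → 33.3686
  f13: (p8, p2, p13) → 73.3385
  f14: (p8, p5, p13) → 29.2878
Σ area = 705.636

Euler: V−E+F = 9−21+14 = 2.

facets=14 area=705.636


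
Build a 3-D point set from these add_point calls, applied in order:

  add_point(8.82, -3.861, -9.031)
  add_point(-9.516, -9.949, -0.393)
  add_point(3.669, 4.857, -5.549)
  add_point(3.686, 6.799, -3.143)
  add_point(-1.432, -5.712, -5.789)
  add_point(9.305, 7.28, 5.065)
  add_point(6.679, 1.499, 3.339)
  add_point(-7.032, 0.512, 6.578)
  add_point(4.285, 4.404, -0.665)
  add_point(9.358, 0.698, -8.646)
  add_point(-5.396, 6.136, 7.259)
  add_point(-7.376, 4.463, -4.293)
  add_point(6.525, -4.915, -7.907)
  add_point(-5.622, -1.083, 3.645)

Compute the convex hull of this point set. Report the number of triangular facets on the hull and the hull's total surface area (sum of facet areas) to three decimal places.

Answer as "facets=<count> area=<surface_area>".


12 of the 14 inputs are extreme points: [0, 1, 2, 3, 4, 5, 6, 7, 9, 10, 11, 12].

Per-facet area ½‖(b−a)×(c−a)‖:
  f1: (p0, p5, p9) → 30.2735
  f2: (p0, p11, p9) → 40.4628
  f3: (p7, p5, p10) → 41.4934
  f4: (p7, p11, p1) → 72.0084
  f5: (p7, p11, p10) → 33.3644
  f6: (p3, p5, p9) → 49.0460
  f7: (p3, p5, p10) → 66.7025
  f8: (p3, p11, p10) → 64.3697
  f9: (p6, p0, p5) → 38.3566
  f10: (p6, p7, p1) → 89.8261
  f11: (p6, p7, p5) → 42.8100
  f12: (p4, p11, p1) → 62.6361
  f13: (p4, p0, p11) → 60.3984
  f14: (p2, p11, p9) → 27.8159
  f15: (p2, p3, p9) → 9.0604
  f16: (p2, p3, p11) → 17.1653
  f17: (p12, p4, p1) → 18.9203
  f18: (p12, p4, p0) → 3.9197
  f19: (p12, p6, p1) → 116.5904
  f20: (p12, p6, p0) → 17.6806
Σ area = 902.901

Euler: V−E+F = 12−30+20 = 2.

facets=20 area=902.901


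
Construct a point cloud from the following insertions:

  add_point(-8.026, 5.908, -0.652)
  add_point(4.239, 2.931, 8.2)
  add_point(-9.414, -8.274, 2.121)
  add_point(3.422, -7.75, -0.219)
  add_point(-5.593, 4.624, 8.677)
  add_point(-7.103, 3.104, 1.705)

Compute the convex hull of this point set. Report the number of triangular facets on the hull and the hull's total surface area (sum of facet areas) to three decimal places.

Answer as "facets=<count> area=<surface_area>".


facets=6 area=473.455

Hull vertices (5/6): indices [0, 1, 2, 3, 4].

Facet areas (half cross-product norm):
  f1: (p4, p1, p2) → 74.4678
  f2: (p4, p0, p2) → 67.6009
  f3: (p4, p0, p1) → 47.3519
  f4: (p3, p1, p2) → 88.9373
  f5: (p3, p0, p2) → 93.4446
  f6: (p3, p0, p1) → 101.6525
Σ area = 473.455

Check V−E+F: 5 − 9 + 6 = 2.


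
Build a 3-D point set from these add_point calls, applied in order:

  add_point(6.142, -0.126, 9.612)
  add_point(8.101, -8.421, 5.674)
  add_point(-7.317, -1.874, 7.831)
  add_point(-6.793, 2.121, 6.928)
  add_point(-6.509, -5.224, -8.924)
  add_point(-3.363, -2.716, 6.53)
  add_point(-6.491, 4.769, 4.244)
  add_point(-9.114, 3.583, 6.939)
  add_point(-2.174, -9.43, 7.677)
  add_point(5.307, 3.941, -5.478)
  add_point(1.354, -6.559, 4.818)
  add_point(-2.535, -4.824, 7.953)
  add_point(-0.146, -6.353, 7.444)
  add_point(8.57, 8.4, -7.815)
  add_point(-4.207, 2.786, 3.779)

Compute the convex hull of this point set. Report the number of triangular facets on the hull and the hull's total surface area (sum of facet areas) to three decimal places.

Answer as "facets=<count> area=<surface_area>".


Extreme-point indices: [0, 1, 2, 4, 6, 7, 8, 13] — 8 of 15 on the boundary.

Triangle areas on the boundary:
  f1: (p6, p4, p7) → 30.3835
  f2: (p6, p4, p13) → 150.3175
  f3: (p6, p0, p7) → 28.0036
  f4: (p6, p0, p13) → 132.5169
  f5: (p2, p4, p7) → 49.6695
  f6: (p2, p4, p8) → 76.5264
  f7: (p2, p0, p7) → 38.9560
  f8: (p2, p0, p8) → 56.0168
  f9: (p1, p0, p13) → 91.7777
  f10: (p1, p0, p8) → 48.3843
  f11: (p1, p4, p13) → 189.5361
  f12: (p1, p4, p8) → 92.8274
Σ area = 984.916

Euler: V−E+F = 8−18+12 = 2.

facets=12 area=984.916


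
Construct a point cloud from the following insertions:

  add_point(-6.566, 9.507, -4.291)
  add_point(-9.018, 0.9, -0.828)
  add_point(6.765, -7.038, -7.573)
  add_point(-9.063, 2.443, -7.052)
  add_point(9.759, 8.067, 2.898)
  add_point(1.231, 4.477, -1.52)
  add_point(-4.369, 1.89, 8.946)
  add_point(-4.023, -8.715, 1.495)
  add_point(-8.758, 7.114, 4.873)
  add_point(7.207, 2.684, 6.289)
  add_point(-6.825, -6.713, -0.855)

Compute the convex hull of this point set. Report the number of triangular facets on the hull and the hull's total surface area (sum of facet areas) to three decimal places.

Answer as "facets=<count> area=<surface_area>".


facets=16 area=965.139

Extreme-point indices: [0, 1, 2, 3, 4, 6, 7, 8, 9, 10] — 10 of 11 on the boundary.

Facet areas (half cross-product norm):
  f1: (p0, p2, p3) → 72.2616
  f2: (p0, p2, p4) → 158.5637
  f3: (p9, p6, p4) → 34.7271
  f4: (p9, p7, p6) → 76.7831
  f5: (p9, p2, p4) → 57.9606
  f6: (p9, p7, p2) → 108.2062
  f7: (p8, p6, p4) → 65.7574
  f8: (p8, p0, p4) → 85.3565
  f9: (p8, p0, p3) → 38.7855
  f10: (p8, p1, p3) → 23.7485
  f11: (p10, p8, p1) → 23.8182
  f12: (p10, p1, p3) → 24.7220
  f13: (p10, p7, p6) → 26.9254
  f14: (p10, p8, p6) → 52.6462
  f15: (p10, p2, p3) → 85.4234
  f16: (p10, p7, p2) → 29.4539
Σ area = 965.139

Check V−E+F: 10 − 24 + 16 = 2.


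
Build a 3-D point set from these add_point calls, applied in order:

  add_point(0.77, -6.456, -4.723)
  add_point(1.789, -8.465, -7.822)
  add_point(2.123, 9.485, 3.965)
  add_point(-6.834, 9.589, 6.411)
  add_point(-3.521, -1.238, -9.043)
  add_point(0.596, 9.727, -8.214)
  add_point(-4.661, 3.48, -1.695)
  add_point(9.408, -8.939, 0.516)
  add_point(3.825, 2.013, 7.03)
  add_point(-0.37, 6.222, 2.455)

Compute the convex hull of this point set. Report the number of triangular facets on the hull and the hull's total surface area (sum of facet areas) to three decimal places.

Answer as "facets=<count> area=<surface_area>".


Points on the hull: [0, 1, 2, 3, 4, 5, 7, 8] (8 of 10).

Facet areas (half cross-product norm):
  f1: (p4, p5, p3) → 95.7904
  f2: (p2, p5, p3) → 56.4278
  f3: (p2, p5, p7) → 122.7334
  f4: (p0, p7, p3) → 106.4302
  f5: (p0, p4, p3) → 76.7872
  f6: (p8, p7, p3) → 59.1706
  f7: (p8, p2, p3) → 38.0818
  f8: (p8, p2, p7) → 44.9754
  f9: (p1, p0, p7) → 19.8910
  f10: (p1, p0, p4) → 15.3435
  f11: (p1, p5, p7) → 102.5369
  f12: (p1, p4, p5) → 45.0445
Σ area = 783.213

Euler characteristic 8−18+12 = 2 ✓

facets=12 area=783.213


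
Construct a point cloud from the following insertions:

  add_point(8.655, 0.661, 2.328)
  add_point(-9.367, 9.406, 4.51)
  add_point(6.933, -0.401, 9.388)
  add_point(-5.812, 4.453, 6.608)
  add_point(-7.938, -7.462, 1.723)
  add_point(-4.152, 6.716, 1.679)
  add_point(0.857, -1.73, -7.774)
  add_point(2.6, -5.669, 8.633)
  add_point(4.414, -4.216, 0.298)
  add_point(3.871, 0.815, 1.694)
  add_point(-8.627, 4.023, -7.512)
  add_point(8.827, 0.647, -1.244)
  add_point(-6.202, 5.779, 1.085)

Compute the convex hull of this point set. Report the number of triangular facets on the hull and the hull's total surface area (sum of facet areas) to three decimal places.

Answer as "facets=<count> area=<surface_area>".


facets=18 area=834.407

Points on the hull: [0, 1, 2, 3, 4, 5, 6, 7, 8, 10, 11] (11 of 13).

Facet areas (half cross-product norm):
  f1: (p10, p4, p1) → 94.2265
  f2: (p0, p11, p1) → 35.6066
  f3: (p0, p2, p1) → 71.6233
  f4: (p7, p0, p2) → 24.9026
  f5: (p5, p11, p1) → 11.8294
  f6: (p5, p10, p1) → 34.0771
  f7: (p5, p10, p11) → 76.9333
  f8: (p6, p10, p11) → 50.3516
  f9: (p6, p10, p4) → 73.9439
  f10: (p3, p2, p1) → 24.5002
  f11: (p3, p7, p2) → 45.0433
  f12: (p3, p4, p1) → 36.6867
  f13: (p3, p7, p4) → 73.4661
  f14: (p8, p7, p4) → 52.0663
  f15: (p8, p6, p4) → 57.6116
  f16: (p8, p6, p11) → 30.5920
  f17: (p8, p0, p11) → 11.6564
  f18: (p8, p7, p0) → 29.2897
Σ area = 834.407

Euler characteristic 11−27+18 = 2 ✓


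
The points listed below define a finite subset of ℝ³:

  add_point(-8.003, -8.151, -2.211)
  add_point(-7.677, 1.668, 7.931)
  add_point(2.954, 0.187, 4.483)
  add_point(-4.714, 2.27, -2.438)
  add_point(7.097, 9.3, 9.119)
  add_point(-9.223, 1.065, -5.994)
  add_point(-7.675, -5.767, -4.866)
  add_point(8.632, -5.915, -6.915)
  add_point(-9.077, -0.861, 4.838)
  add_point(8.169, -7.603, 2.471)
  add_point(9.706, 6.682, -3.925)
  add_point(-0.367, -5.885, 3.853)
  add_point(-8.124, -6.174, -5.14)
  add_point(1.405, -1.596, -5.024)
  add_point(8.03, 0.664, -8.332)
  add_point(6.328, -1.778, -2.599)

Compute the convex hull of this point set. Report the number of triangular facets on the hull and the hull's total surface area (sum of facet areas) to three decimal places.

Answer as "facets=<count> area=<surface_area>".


11 of the 16 inputs are extreme points: [0, 1, 4, 5, 7, 8, 9, 10, 11, 12, 14].

Facet areas (half cross-product norm):
  f1: (p4, p10, p5) → 134.5234
  f2: (p9, p4, p10) → 103.6306
  f3: (p7, p9, p10) → 61.9399
  f4: (p7, p9, p0) → 78.4295
  f5: (p1, p4, p5) → 114.8072
  f6: (p1, p9, p4) → 139.0630
  f7: (p14, p10, p5) → 66.0760
  f8: (p14, p7, p10) → 20.1402
  f9: (p12, p0, p5) → 9.9022
  f10: (p12, p7, p0) → 29.7356
  f11: (p12, p14, p5) → 63.4159
  f12: (p12, p14, p7) → 56.8558
  f13: (p8, p0, p5) → 46.7047
  f14: (p8, p1, p5) → 18.2906
  f15: (p11, p9, p0) → 35.3200
  f16: (p11, p1, p9) → 28.7979
  f17: (p11, p8, p0) → 44.1971
  f18: (p11, p8, p1) → 21.3118
Σ area = 1073.141

Check V−E+F: 11 − 27 + 18 = 2.

facets=18 area=1073.141


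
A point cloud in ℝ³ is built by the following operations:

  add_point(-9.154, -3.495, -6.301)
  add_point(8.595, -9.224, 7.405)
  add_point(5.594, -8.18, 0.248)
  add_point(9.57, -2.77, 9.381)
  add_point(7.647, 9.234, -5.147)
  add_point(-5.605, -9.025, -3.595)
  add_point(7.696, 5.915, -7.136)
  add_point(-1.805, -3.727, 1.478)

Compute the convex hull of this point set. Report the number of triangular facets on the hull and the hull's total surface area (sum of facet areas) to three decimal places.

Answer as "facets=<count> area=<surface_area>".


8 of the 8 inputs are extreme points: [0, 1, 2, 3, 4, 5, 6, 7].

Area of each hull facet:
  f1: (p7, p4, p0) → 92.5869
  f2: (p7, p4, p3) → 115.6496
  f3: (p7, p1, p3) → 44.3959
  f4: (p6, p2, p1) → 54.8731
  f5: (p6, p4, p3) → 36.2345
  f6: (p6, p1, p3) → 63.0351
  f7: (p6, p4, p0) → 34.5023
  f8: (p5, p7, p0) → 29.3338
  f9: (p5, p7, p1) → 50.5060
  f10: (p5, p2, p1) → 35.3981
  f11: (p5, p6, p0) → 68.5825
  f12: (p5, p6, p2) → 95.1938
Σ area = 720.292

Check V−E+F: 8 − 18 + 12 = 2.

facets=12 area=720.292


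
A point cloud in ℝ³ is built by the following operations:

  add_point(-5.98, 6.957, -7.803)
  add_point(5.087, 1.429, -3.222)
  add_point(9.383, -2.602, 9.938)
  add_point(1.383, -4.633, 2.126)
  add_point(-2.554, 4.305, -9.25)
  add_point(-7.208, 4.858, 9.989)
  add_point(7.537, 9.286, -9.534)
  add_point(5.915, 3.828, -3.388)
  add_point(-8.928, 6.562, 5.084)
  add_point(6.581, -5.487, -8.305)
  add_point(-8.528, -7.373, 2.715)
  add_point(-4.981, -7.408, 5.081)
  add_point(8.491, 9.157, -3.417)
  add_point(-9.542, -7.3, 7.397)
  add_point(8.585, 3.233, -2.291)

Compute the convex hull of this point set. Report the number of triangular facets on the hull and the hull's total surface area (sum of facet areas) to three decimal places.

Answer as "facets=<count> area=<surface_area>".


facets=20 area=1255.229

Extreme-point indices: [0, 2, 4, 5, 6, 8, 9, 10, 11, 12, 13, 14] — 12 of 15 on the boundary.

Per-facet area ½‖(b−a)×(c−a)‖:
  f1: (p5, p2, p13) → 112.0554
  f2: (p12, p5, p2) → 153.8422
  f3: (p11, p2, p13) → 30.5563
  f4: (p11, p9, p2) → 130.3149
  f5: (p10, p11, p13) → 9.5052
  f6: (p10, p11, p9) → 37.6468
  f7: (p4, p9, p6) → 72.4171
  f8: (p4, p0, p6) → 23.2908
  f9: (p4, p10, p9) → 113.7522
  f10: (p4, p10, p0) → 40.4061
  f11: (p14, p9, p6) → 51.0694
  f12: (p14, p12, p6) → 18.2666
  f13: (p14, p9, p2) → 72.1514
  f14: (p14, p12, p2) → 33.0036
  f15: (p8, p12, p5) → 52.8710
  f16: (p8, p5, p13) → 34.5360
  f17: (p8, p0, p6) → 85.8111
  f18: (p8, p12, p6) → 57.8533
  f19: (p8, p10, p13) → 33.2916
  f20: (p8, p10, p0) → 92.5878
Σ area = 1255.229

Check V−E+F: 12 − 30 + 20 = 2.


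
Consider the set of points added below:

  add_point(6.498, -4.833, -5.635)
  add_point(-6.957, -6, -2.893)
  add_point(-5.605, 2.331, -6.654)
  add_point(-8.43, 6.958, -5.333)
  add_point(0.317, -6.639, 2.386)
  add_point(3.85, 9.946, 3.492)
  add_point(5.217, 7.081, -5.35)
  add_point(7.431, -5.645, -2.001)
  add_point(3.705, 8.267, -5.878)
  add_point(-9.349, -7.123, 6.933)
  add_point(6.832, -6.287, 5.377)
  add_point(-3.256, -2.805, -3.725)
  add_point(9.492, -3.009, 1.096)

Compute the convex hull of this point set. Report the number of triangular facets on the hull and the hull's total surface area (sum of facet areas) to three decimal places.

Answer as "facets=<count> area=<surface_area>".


Hull vertices (12/13): indices [0, 1, 2, 3, 4, 5, 6, 7, 8, 9, 10, 12].

Area of each hull facet:
  f1: (p10, p5, p9) → 134.2620
  f2: (p10, p5, p12) → 42.2169
  f3: (p3, p5, p9) → 141.4643
  f4: (p3, p8, p5) → 58.1548
  f5: (p3, p8, p2) → 30.8612
  f6: (p6, p5, p12) → 58.6744
  f7: (p6, p8, p5) → 9.3526
  f8: (p0, p6, p12) → 44.3908
  f9: (p0, p8, p2) → 69.5129
  f10: (p0, p6, p8) → 8.9056
  f11: (p7, p10, p12) → 13.6993
  f12: (p7, p0, p12) → 6.7917
  f13: (p1, p7, p0) → 26.4381
  f14: (p1, p0, p2) → 60.7323
  f15: (p1, p3, p9) → 65.1920
  f16: (p1, p3, p2) → 21.0511
  f17: (p4, p1, p9) → 42.3298
  f18: (p4, p1, p7) → 35.2497
  f19: (p4, p10, p9) → 29.3073
  f20: (p4, p7, p10) → 25.1104
Σ area = 923.697

Euler characteristic 12−30+20 = 2 ✓

facets=20 area=923.697


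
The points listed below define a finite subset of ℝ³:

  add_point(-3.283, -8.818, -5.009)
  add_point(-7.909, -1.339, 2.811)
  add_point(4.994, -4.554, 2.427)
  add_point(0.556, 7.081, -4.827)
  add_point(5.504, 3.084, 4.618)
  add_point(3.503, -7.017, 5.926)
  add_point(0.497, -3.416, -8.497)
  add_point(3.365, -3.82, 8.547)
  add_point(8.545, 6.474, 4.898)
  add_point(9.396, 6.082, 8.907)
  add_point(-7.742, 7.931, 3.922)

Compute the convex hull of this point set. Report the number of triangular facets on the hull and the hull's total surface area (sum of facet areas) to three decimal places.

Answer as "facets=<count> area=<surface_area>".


Extreme-point indices: [0, 1, 2, 3, 5, 6, 7, 8, 9, 10] — 10 of 11 on the boundary.

Facet areas (half cross-product norm):
  f1: (p5, p0, p1) → 68.5889
  f2: (p10, p3, p6) → 64.0820
  f3: (p10, p0, p1) → 39.0786
  f4: (p10, p6, p0) → 69.5478
  f5: (p8, p3, p6) → 68.4575
  f6: (p8, p10, p9) → 32.4495
  f7: (p8, p10, p3) → 75.6074
  f8: (p7, p5, p9) → 17.9786
  f9: (p7, p10, p9) → 94.5794
  f10: (p7, p5, p1) → 26.5149
  f11: (p7, p10, p1) → 59.7306
  f12: (p2, p8, p6) → 68.6315
  f13: (p2, p6, p0) → 42.1123
  f14: (p2, p5, p0) → 26.9500
  f15: (p2, p5, p9) → 29.5001
  f16: (p2, p8, p9) → 24.0030
Σ area = 807.812

Check V−E+F: 10 − 24 + 16 = 2.

facets=16 area=807.812


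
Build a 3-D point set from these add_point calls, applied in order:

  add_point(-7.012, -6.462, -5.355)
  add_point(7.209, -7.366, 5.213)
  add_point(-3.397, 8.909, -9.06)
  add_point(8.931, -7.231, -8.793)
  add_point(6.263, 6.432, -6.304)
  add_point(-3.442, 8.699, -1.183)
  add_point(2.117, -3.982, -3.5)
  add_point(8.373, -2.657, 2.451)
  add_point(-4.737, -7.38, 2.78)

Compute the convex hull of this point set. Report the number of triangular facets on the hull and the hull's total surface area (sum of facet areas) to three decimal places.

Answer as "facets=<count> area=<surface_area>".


facets=12 area=839.140

Extreme-point indices: [0, 1, 2, 3, 4, 5, 7, 8] — 8 of 9 on the boundary.

Facet areas (half cross-product norm):
  f1: (p2, p3, p0) → 129.1334
  f2: (p4, p2, p3) → 68.2369
  f3: (p8, p3, p0) → 69.2202
  f4: (p8, p1, p3) → 85.7567
  f5: (p7, p1, p3) → 33.5316
  f6: (p7, p4, p3) → 72.5815
  f7: (p5, p8, p1) → 101.2076
  f8: (p5, p7, p1) → 39.6959
  f9: (p5, p2, p0) → 61.7926
  f10: (p5, p8, p0) → 67.0439
  f11: (p5, p4, p2) → 39.2806
  f12: (p5, p7, p4) → 71.6591
Σ area = 839.140

Euler: V−E+F = 8−18+12 = 2.


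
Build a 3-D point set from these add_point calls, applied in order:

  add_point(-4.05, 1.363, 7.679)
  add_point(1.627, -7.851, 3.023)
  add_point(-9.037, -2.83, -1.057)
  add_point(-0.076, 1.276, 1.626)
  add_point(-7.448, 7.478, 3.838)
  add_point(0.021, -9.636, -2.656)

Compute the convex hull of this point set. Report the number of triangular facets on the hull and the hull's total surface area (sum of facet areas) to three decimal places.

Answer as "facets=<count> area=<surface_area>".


facets=8 area=327.532

Hull vertices (6/6): indices [0, 1, 2, 3, 4, 5].

Area of each hull facet:
  f1: (p0, p1, p2) → 58.9171
  f2: (p0, p4, p2) → 41.6734
  f3: (p5, p1, p2) → 35.1165
  f4: (p3, p5, p1) → 28.8084
  f5: (p3, p0, p1) → 33.9923
  f6: (p3, p0, p4) → 28.5267
  f7: (p3, p4, p2) → 47.4205
  f8: (p3, p5, p2) → 53.0768
Σ area = 327.532

Check V−E+F: 6 − 12 + 8 = 2.


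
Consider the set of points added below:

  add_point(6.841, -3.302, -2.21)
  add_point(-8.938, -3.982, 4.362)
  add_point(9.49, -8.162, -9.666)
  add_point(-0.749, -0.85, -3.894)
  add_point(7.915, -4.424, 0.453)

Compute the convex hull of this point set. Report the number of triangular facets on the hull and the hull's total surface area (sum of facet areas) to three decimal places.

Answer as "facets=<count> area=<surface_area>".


Hull vertices (5/5): indices [0, 1, 2, 3, 4].

Per-facet area ½‖(b−a)×(c−a)‖:
  f1: (p3, p2, p1) → 63.2390
  f2: (p0, p3, p2) → 36.5769
  f3: (p4, p2, p1) → 88.0405
  f4: (p4, p0, p2) → 13.0952
  f5: (p4, p3, p1) → 61.0536
  f6: (p4, p0, p3) → 9.9351
Σ area = 271.940

Check V−E+F: 5 − 9 + 6 = 2.

facets=6 area=271.940


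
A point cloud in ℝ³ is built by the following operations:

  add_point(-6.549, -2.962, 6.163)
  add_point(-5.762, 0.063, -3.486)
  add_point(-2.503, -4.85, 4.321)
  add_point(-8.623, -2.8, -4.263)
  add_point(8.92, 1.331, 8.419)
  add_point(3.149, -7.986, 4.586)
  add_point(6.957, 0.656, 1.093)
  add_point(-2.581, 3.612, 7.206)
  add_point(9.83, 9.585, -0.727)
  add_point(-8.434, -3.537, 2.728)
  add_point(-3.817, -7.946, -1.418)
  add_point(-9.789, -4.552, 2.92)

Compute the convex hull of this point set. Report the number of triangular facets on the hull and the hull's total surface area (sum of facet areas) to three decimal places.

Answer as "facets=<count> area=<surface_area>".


Extreme-point indices: [0, 1, 3, 4, 5, 6, 7, 8, 10, 11] — 10 of 12 on the boundary.

Facet areas (half cross-product norm):
  f1: (p7, p3, p11) → 43.6141
  f2: (p10, p5, p11) → 36.5236
  f3: (p10, p3, p11) → 25.7992
  f4: (p10, p3, p8) → 83.6362
  f5: (p0, p5, p11) → 25.1566
  f6: (p0, p7, p11) → 13.2412
  f7: (p4, p7, p8) → 72.1555
  f8: (p4, p0, p5) → 64.0438
  f9: (p4, p0, p7) → 42.7956
  f10: (p1, p3, p8) → 8.9546
  f11: (p1, p7, p8) → 92.2462
  f12: (p1, p7, p3) → 19.7962
  f13: (p6, p10, p8) → 42.6607
  f14: (p6, p10, p5) → 46.2265
  f15: (p6, p4, p8) → 36.3674
  f16: (p6, p4, p5) → 37.8400
Σ area = 691.057

Euler characteristic 10−24+16 = 2 ✓

facets=16 area=691.057


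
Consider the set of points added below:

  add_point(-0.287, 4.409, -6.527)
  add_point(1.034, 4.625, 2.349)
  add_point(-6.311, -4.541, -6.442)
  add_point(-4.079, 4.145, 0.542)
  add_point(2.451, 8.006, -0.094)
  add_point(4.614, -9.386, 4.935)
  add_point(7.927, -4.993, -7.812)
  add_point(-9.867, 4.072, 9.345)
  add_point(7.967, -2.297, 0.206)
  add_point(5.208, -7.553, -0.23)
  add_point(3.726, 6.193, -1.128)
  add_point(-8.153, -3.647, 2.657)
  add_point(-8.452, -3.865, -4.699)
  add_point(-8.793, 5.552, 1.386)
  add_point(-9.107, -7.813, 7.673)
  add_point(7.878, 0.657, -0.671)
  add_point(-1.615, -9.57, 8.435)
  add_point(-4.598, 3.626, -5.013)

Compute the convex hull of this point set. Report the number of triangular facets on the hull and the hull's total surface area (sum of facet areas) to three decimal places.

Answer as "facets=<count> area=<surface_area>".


15 of the 18 inputs are extreme points: [0, 1, 2, 4, 5, 6, 7, 8, 10, 12, 13, 14, 15, 16, 17].

Area of each hull facet:
  f1: (p5, p16, p7) → 50.7837
  f2: (p5, p6, p8) → 37.5908
  f3: (p14, p16, p7) → 44.7441
  f4: (p14, p12, p7) → 77.1221
  f5: (p2, p5, p6) → 94.2774
  f6: (p2, p5, p16) → 57.3607
  f7: (p2, p14, p16) → 57.0123
  f8: (p2, p14, p12) → 15.4434
  f9: (p1, p4, p7) → 22.7932
  f10: (p1, p5, p7) → 95.0002
  f11: (p15, p6, p8) → 13.0304
  f12: (p15, p1, p4) → 18.5622
  f13: (p15, p5, p8) → 6.7528
  f14: (p15, p1, p5) → 50.6199
  f15: (p13, p12, p7) → 42.3554
  f16: (p13, p4, p7) → 45.3419
  f17: (p10, p15, p6) → 28.2477
  f18: (p10, p15, p4) → 4.0906
  f19: (p0, p13, p4) → 43.0631
  f20: (p0, p2, p6) → 65.4612
  f21: (p0, p10, p6) → 43.4280
  f22: (p0, p10, p4) → 8.3072
  f23: (p17, p13, p12) → 33.2047
  f24: (p17, p0, p13) → 12.7281
  f25: (p17, p2, p12) → 11.8342
  f26: (p17, p0, p2) → 18.7443
Σ area = 997.900

Euler: V−E+F = 15−39+26 = 2.

facets=26 area=997.900


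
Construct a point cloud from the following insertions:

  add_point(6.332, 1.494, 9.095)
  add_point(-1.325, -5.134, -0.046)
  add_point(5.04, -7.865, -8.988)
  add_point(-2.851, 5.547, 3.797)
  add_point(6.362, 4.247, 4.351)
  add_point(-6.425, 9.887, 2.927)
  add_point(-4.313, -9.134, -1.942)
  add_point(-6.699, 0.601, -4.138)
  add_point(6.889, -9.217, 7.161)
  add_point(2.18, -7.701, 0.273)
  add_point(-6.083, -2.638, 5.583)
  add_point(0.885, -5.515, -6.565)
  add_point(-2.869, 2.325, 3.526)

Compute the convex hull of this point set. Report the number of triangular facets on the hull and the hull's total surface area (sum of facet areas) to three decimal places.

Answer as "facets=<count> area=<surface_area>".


facets=12 area=837.203

8 of the 13 inputs are extreme points: [0, 2, 4, 5, 6, 7, 8, 10].

Triangle areas on the boundary:
  f1: (p10, p0, p8) → 70.4490
  f2: (p4, p0, p8) → 28.1137
  f3: (p4, p2, p8) → 107.5105
  f4: (p6, p2, p8) → 82.5589
  f5: (p6, p10, p8) → 68.7867
  f6: (p6, p2, p7) → 60.3665
  f7: (p6, p10, p7) → 45.1110
  f8: (p5, p10, p0) → 84.6337
  f9: (p5, p4, p0) → 36.9379
  f10: (p5, p10, p7) → 56.6790
  f11: (p5, p2, p7) → 70.2012
  f12: (p5, p4, p2) → 125.8553
Σ area = 837.203

Euler: V−E+F = 8−18+12 = 2.


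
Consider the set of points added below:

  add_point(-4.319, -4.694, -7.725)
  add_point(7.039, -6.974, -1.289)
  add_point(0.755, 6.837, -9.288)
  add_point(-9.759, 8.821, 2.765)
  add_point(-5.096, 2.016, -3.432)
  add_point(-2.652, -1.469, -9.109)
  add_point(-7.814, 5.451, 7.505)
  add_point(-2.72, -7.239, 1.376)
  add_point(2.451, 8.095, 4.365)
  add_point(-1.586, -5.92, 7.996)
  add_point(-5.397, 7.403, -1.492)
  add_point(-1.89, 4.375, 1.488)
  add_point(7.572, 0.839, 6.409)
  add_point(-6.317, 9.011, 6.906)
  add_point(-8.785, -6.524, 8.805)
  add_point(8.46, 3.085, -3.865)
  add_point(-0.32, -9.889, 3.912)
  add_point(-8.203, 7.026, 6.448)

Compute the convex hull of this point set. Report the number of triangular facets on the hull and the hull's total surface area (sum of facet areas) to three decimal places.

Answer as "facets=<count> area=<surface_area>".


facets=24 area=1081.749

Hull vertices (14/18): indices [0, 1, 2, 3, 5, 6, 8, 9, 12, 13, 14, 15, 16, 17].

Area of each hull facet:
  f1: (p8, p12, p15) → 45.2175
  f2: (p8, p2, p15) → 56.6639
  f3: (p14, p0, p3) → 128.1152
  f4: (p14, p0, p16) → 68.9986
  f5: (p5, p2, p3) → 71.5571
  f6: (p5, p0, p3) → 33.4102
  f7: (p5, p2, p15) → 45.4378
  f8: (p13, p2, p3) → 42.8435
  f9: (p13, p8, p2) → 62.5015
  f10: (p13, p8, p12) → 34.7927
  f11: (p9, p12, p16) → 33.2357
  f12: (p9, p14, p16) → 20.6043
  f13: (p9, p14, p12) → 21.7737
  f14: (p1, p5, p15) → 64.3200
  f15: (p1, p5, p0) → 25.7094
  f16: (p1, p0, p16) → 58.8746
  f17: (p1, p12, p15) → 49.2508
  f18: (p1, p12, p16) → 51.5726
  f19: (p17, p14, p3) → 25.5418
  f20: (p17, p13, p3) → 6.0604
  f21: (p6, p14, p12) → 95.3173
  f22: (p6, p13, p12) → 31.2491
  f23: (p6, p17, p14) → 6.1888
  f24: (p6, p17, p13) → 2.5126
Σ area = 1081.749

Euler: V−E+F = 14−36+24 = 2.
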